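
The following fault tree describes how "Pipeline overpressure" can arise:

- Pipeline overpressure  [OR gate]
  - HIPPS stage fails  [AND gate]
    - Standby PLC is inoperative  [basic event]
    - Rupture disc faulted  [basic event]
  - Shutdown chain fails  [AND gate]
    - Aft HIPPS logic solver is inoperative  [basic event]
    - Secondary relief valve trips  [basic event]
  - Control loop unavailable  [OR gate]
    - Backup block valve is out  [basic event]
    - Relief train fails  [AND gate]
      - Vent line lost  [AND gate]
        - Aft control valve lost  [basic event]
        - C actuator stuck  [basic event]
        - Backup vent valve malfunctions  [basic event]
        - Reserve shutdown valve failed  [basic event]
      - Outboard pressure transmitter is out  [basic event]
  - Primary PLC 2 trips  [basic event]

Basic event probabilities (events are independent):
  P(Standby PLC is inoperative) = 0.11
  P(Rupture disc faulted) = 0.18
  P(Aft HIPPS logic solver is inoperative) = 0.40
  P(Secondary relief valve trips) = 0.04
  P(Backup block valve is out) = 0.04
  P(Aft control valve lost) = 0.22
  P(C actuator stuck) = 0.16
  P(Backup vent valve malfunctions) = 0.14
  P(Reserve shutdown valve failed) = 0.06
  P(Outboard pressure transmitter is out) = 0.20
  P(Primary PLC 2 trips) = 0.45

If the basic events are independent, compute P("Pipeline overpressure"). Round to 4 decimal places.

0.4908

P(HIPPS stage fails) [AND] = 0.11 × 0.18 = 0.019800
P(Shutdown chain fails) [AND] = 0.40 × 0.04 = 0.016000
P(Vent line lost) [AND] = 0.22 × 0.16 × 0.14 × 0.06 = 0.000296
P(Relief train fails) [AND] = 0.000296 × 0.20 = 0.000059
P(Control loop unavailable) [OR] = 1 − (1−0.04) × (1−0.000059) = 0.040057
P(Pipeline overpressure) [OR] = 1 − (1−0.019800) × (1−0.016000) × (1−0.040057) × (1−0.45) = 0.490765
Rounded to 4 decimal places: P(Pipeline overpressure) ≈ 0.4908.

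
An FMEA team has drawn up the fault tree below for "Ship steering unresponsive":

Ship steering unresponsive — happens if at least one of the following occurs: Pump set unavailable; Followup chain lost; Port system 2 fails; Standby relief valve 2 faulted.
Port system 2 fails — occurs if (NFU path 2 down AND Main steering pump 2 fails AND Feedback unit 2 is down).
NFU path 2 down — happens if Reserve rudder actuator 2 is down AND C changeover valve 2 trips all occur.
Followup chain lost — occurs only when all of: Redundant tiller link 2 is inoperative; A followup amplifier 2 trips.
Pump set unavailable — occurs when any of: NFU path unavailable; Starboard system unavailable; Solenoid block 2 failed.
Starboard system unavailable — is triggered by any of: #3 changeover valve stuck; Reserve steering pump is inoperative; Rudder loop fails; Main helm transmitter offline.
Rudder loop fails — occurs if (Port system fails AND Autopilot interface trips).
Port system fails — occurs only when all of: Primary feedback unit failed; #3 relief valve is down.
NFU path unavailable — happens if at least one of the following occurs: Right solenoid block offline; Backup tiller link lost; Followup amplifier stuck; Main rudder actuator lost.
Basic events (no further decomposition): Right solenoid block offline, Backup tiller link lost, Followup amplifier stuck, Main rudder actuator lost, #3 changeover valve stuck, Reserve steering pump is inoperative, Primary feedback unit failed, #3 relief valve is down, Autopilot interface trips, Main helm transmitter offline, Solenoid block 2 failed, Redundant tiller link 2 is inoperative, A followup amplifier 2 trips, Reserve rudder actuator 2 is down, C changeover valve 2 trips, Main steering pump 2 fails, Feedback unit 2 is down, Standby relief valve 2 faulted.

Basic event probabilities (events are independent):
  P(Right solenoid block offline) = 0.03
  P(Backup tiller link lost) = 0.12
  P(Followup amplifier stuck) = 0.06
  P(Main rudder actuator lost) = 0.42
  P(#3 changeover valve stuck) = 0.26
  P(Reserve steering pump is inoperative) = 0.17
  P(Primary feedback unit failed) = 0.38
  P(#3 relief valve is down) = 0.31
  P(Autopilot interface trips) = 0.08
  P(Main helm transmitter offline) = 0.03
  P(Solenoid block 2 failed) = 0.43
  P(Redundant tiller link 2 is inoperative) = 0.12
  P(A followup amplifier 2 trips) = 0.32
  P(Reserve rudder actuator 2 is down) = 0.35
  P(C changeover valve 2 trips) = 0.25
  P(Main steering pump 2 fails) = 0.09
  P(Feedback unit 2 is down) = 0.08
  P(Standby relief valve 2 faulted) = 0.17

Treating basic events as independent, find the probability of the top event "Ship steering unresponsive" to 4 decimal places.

P(NFU path unavailable) [OR] = 1 − (1−0.03) × (1−0.12) × (1−0.06) × (1−0.42) = 0.534617
P(Port system fails) [AND] = 0.38 × 0.31 = 0.117800
P(Rudder loop fails) [AND] = 0.117800 × 0.08 = 0.009424
P(Starboard system unavailable) [OR] = 1 − (1−0.26) × (1−0.17) × (1−0.009424) × (1−0.03) = 0.409841
P(Pump set unavailable) [OR] = 1 − (1−0.534617) × (1−0.409841) × (1−0.43) = 0.843450
P(Followup chain lost) [AND] = 0.12 × 0.32 = 0.038400
P(NFU path 2 down) [AND] = 0.35 × 0.25 = 0.087500
P(Port system 2 fails) [AND] = 0.087500 × 0.09 × 0.08 = 0.000630
P(Ship steering unresponsive) [OR] = 1 − (1−0.843450) × (1−0.038400) × (1−0.000630) × (1−0.17) = 0.875132
Rounded to 4 decimal places: P(Ship steering unresponsive) ≈ 0.8751.

0.8751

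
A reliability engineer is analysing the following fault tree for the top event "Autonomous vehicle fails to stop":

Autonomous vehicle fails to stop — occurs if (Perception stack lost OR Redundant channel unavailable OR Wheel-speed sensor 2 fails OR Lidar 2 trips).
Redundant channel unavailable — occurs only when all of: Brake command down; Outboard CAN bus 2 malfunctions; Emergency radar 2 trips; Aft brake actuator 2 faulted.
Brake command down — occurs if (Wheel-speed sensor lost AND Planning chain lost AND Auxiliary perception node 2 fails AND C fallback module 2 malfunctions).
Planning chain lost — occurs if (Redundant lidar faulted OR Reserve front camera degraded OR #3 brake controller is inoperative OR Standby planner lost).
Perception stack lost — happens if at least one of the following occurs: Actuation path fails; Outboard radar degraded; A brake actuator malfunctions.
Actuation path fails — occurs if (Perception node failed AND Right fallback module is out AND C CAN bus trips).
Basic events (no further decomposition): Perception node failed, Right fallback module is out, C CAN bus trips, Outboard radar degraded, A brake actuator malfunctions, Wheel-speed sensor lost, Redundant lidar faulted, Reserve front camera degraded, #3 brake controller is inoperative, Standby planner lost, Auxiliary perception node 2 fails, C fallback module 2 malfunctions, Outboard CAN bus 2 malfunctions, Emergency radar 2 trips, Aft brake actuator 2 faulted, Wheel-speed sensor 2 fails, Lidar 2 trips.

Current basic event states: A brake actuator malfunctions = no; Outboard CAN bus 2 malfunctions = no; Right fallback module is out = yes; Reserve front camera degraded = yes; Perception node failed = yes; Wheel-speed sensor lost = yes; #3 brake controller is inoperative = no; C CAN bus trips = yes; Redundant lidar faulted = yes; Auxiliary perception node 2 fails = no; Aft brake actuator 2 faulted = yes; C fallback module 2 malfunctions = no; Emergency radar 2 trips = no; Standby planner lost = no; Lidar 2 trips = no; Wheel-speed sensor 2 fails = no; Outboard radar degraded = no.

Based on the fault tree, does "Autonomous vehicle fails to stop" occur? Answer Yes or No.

Actuation path fails [AND]: Perception node failed=occurs, Right fallback module is out=occurs, C CAN bus trips=occurs → all inputs occur → occurs.
Perception stack lost [OR]: Actuation path fails=occurs, Outboard radar degraded=not, A brake actuator malfunctions=not → at least one input occurs → occurs.
Planning chain lost [OR]: Redundant lidar faulted=occurs, Reserve front camera degraded=occurs, #3 brake controller is inoperative=not, Standby planner lost=not → at least one input occurs → occurs.
Brake command down [AND]: Wheel-speed sensor lost=occurs, Planning chain lost=occurs, Auxiliary perception node 2 fails=not, C fallback module 2 malfunctions=not → not all inputs occur → does not occur.
Redundant channel unavailable [AND]: Brake command down=not, Outboard CAN bus 2 malfunctions=not, Emergency radar 2 trips=not, Aft brake actuator 2 faulted=occurs → not all inputs occur → does not occur.
Autonomous vehicle fails to stop [OR]: Perception stack lost=occurs, Redundant channel unavailable=not, Wheel-speed sensor 2 fails=not, Lidar 2 trips=not → at least one input occurs → occurs.

Yes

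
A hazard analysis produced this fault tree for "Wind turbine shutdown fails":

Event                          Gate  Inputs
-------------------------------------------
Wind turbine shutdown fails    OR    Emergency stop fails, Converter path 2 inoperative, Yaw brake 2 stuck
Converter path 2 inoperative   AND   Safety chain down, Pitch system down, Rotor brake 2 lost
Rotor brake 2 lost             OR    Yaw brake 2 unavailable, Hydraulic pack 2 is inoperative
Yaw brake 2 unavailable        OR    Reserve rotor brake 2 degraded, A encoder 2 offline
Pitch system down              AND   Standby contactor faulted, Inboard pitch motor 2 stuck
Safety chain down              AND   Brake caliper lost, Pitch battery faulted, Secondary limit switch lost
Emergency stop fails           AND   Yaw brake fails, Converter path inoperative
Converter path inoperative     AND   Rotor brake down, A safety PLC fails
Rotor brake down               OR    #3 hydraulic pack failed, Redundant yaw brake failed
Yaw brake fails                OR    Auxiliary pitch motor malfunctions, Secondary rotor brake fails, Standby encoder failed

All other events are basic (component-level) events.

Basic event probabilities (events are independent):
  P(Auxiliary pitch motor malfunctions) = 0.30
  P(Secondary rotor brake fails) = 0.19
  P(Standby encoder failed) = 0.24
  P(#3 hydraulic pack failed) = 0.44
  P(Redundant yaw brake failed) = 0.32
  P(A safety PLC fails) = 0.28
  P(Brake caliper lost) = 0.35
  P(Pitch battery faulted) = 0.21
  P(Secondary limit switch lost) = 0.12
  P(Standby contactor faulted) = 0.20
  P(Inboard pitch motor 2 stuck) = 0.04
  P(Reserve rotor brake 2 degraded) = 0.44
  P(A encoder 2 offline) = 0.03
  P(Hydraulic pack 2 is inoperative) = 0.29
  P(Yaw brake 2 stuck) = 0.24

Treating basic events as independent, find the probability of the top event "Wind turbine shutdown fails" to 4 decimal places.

P(Yaw brake fails) [OR] = 1 − (1−0.30) × (1−0.19) × (1−0.24) = 0.569080
P(Rotor brake down) [OR] = 1 − (1−0.44) × (1−0.32) = 0.619200
P(Converter path inoperative) [AND] = 0.619200 × 0.28 = 0.173376
P(Emergency stop fails) [AND] = 0.569080 × 0.173376 = 0.098665
P(Safety chain down) [AND] = 0.35 × 0.21 × 0.12 = 0.008820
P(Pitch system down) [AND] = 0.20 × 0.04 = 0.008000
P(Yaw brake 2 unavailable) [OR] = 1 − (1−0.44) × (1−0.03) = 0.456800
P(Rotor brake 2 lost) [OR] = 1 − (1−0.456800) × (1−0.29) = 0.614328
P(Converter path 2 inoperative) [AND] = 0.008820 × 0.008000 × 0.614328 = 0.000043
P(Wind turbine shutdown fails) [OR] = 1 − (1−0.098665) × (1−0.000043) × (1−0.24) = 0.315015
Rounded to 4 decimal places: P(Wind turbine shutdown fails) ≈ 0.3150.

0.3150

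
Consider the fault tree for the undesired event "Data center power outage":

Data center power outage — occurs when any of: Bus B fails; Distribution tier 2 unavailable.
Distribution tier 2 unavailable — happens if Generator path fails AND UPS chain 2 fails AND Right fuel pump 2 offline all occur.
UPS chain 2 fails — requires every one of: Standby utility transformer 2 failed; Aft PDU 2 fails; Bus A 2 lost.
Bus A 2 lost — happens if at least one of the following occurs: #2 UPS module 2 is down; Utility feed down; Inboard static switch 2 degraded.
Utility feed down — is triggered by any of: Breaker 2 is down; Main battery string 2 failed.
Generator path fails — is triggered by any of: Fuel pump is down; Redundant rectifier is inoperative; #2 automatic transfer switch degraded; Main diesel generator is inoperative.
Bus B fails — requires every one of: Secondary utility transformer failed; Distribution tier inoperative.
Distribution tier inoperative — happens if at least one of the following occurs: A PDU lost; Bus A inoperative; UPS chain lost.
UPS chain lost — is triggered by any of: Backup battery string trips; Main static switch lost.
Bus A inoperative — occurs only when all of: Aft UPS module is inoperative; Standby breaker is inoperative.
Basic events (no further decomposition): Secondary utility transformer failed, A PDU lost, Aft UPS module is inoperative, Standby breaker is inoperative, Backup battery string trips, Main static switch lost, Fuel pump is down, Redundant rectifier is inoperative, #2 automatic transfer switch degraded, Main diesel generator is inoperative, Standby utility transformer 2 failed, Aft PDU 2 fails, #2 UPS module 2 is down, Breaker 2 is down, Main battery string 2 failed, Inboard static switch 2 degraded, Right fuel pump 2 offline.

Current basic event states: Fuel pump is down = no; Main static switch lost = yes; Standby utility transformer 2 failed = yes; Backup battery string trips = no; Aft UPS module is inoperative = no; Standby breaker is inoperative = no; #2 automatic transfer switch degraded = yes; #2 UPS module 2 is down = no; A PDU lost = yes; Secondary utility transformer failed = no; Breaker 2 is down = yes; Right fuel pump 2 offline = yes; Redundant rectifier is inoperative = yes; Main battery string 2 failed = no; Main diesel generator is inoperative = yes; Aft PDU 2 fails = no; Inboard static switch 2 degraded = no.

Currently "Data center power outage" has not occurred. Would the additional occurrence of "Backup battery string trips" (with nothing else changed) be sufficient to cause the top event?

No

Counterfactual: set "Backup battery string trips" to occurred.
Bus A inoperative [AND]: Aft UPS module is inoperative=not, Standby breaker is inoperative=not → not all inputs occur → does not occur.
UPS chain lost [OR]: Backup battery string trips=occurs, Main static switch lost=occurs → at least one input occurs → occurs.
Distribution tier inoperative [OR]: A PDU lost=occurs, Bus A inoperative=not, UPS chain lost=occurs → at least one input occurs → occurs.
Bus B fails [AND]: Secondary utility transformer failed=not, Distribution tier inoperative=occurs → not all inputs occur → does not occur.
Generator path fails [OR]: Fuel pump is down=not, Redundant rectifier is inoperative=occurs, #2 automatic transfer switch degraded=occurs, Main diesel generator is inoperative=occurs → at least one input occurs → occurs.
Utility feed down [OR]: Breaker 2 is down=occurs, Main battery string 2 failed=not → at least one input occurs → occurs.
Bus A 2 lost [OR]: #2 UPS module 2 is down=not, Utility feed down=occurs, Inboard static switch 2 degraded=not → at least one input occurs → occurs.
UPS chain 2 fails [AND]: Standby utility transformer 2 failed=occurs, Aft PDU 2 fails=not, Bus A 2 lost=occurs → not all inputs occur → does not occur.
Distribution tier 2 unavailable [AND]: Generator path fails=occurs, UPS chain 2 fails=not, Right fuel pump 2 offline=occurs → not all inputs occur → does not occur.
Data center power outage [OR]: Bus B fails=not, Distribution tier 2 unavailable=not → no input occurs → does not occur.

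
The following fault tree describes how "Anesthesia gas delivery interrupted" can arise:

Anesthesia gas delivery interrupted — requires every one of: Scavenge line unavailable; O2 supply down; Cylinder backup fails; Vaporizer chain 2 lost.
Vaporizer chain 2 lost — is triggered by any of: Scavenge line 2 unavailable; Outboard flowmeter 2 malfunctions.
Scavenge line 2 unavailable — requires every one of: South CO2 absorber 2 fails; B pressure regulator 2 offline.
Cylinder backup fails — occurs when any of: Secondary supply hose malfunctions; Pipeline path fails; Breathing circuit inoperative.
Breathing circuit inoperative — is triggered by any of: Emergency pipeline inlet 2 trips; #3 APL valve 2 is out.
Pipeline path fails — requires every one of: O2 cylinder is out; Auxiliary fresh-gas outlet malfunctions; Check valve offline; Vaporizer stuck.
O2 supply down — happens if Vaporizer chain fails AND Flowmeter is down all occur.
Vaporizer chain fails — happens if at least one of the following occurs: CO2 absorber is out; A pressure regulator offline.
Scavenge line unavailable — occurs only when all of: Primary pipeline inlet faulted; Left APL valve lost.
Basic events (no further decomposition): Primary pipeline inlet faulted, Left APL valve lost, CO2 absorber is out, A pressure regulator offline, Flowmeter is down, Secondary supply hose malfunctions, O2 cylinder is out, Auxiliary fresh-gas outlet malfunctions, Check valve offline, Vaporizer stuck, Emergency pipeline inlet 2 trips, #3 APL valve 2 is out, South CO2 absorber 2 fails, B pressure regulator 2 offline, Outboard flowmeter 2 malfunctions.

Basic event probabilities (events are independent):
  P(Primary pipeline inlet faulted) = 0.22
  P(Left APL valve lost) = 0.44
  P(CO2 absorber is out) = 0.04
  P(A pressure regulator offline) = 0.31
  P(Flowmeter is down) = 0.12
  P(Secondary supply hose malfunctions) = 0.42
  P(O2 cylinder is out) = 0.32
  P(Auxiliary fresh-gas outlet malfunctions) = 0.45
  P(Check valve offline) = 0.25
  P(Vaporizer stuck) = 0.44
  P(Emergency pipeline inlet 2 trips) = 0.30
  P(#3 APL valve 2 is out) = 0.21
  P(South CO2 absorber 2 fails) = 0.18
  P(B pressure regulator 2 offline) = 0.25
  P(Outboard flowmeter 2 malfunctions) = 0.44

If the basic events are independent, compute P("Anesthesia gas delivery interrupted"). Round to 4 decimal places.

0.0012

P(Scavenge line unavailable) [AND] = 0.22 × 0.44 = 0.096800
P(Vaporizer chain fails) [OR] = 1 − (1−0.04) × (1−0.31) = 0.337600
P(O2 supply down) [AND] = 0.337600 × 0.12 = 0.040512
P(Pipeline path fails) [AND] = 0.32 × 0.45 × 0.25 × 0.44 = 0.015840
P(Breathing circuit inoperative) [OR] = 1 − (1−0.30) × (1−0.21) = 0.447000
P(Cylinder backup fails) [OR] = 1 − (1−0.42) × (1−0.015840) × (1−0.447000) = 0.684341
P(Scavenge line 2 unavailable) [AND] = 0.18 × 0.25 = 0.045000
P(Vaporizer chain 2 lost) [OR] = 1 − (1−0.045000) × (1−0.44) = 0.465200
P(Anesthesia gas delivery interrupted) [AND] = 0.096800 × 0.040512 × 0.684341 × 0.465200 = 0.001248
Rounded to 4 decimal places: P(Anesthesia gas delivery interrupted) ≈ 0.0012.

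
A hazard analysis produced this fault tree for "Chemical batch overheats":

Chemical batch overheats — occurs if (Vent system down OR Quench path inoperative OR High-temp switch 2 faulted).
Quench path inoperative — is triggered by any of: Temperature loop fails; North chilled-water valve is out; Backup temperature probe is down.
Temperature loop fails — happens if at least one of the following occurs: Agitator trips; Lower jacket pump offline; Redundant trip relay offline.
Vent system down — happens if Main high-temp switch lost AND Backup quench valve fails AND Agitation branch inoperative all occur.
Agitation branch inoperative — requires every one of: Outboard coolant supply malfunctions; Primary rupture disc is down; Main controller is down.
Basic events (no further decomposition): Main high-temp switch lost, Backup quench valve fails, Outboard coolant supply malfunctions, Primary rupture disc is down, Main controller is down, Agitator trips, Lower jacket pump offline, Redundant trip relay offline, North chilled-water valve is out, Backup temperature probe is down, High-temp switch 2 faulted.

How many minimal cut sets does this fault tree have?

Agitation branch inoperative [AND]: one cut set from each child combined → 1 × 1 × 1 = 1 cut set(s).
Vent system down [AND]: one cut set from each child combined → 1 × 1 × 1 = 1 cut set(s).
Temperature loop fails [OR]: union of children's cut sets → 3 cut set(s).
Quench path inoperative [OR]: union of children's cut sets → 5 cut set(s).
Chemical batch overheats [OR]: union of children's cut sets → 7 cut set(s).
Minimal cut sets: {Backup quench valve fails, Main controller is down, Main high-temp switch lost, Outboard coolant supply malfunctions, Primary rupture disc is down}; {Agitator trips}; {Lower jacket pump offline}; {Redundant trip relay offline}; {North chilled-water valve is out}; {Backup temperature probe is down}; {High-temp switch 2 faulted}.

7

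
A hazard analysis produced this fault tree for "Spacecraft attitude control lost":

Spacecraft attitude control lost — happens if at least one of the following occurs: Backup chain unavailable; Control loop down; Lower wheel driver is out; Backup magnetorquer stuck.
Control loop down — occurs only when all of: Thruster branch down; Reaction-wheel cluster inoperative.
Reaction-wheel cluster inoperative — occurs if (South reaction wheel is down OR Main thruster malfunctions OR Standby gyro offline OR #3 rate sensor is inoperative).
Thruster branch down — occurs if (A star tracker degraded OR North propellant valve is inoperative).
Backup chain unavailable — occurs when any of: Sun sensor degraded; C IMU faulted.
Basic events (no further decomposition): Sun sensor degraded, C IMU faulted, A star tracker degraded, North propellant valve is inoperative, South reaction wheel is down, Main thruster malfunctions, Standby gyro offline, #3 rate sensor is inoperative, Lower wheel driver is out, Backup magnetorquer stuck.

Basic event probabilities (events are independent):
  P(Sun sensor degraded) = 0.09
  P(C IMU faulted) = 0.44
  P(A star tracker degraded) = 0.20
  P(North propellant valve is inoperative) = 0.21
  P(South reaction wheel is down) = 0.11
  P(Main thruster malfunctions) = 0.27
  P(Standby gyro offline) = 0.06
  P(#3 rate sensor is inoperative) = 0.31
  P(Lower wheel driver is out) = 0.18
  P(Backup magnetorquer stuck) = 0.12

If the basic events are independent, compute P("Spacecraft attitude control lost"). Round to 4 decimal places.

P(Backup chain unavailable) [OR] = 1 − (1−0.09) × (1−0.44) = 0.490400
P(Thruster branch down) [OR] = 1 − (1−0.20) × (1−0.21) = 0.368000
P(Reaction-wheel cluster inoperative) [OR] = 1 − (1−0.11) × (1−0.27) × (1−0.06) × (1−0.31) = 0.578605
P(Control loop down) [AND] = 0.368000 × 0.578605 = 0.212927
P(Spacecraft attitude control lost) [OR] = 1 − (1−0.490400) × (1−0.212927) × (1−0.18) × (1−0.12) = 0.710572
Rounded to 4 decimal places: P(Spacecraft attitude control lost) ≈ 0.7106.

0.7106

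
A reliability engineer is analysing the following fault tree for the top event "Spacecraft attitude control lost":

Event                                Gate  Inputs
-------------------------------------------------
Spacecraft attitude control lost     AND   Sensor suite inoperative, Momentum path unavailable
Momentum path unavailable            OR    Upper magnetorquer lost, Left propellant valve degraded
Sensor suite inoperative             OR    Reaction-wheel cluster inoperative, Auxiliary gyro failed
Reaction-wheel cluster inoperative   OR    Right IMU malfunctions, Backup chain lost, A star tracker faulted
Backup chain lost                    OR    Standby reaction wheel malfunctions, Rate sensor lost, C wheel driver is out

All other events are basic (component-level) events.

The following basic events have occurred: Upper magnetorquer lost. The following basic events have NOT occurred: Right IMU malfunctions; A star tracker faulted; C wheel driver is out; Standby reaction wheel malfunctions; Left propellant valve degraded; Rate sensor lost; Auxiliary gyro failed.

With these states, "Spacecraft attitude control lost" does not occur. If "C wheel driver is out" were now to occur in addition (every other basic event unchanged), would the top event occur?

Yes

Counterfactual: set "C wheel driver is out" to occurred.
Backup chain lost [OR]: Standby reaction wheel malfunctions=not, Rate sensor lost=not, C wheel driver is out=occurs → at least one input occurs → occurs.
Reaction-wheel cluster inoperative [OR]: Right IMU malfunctions=not, Backup chain lost=occurs, A star tracker faulted=not → at least one input occurs → occurs.
Sensor suite inoperative [OR]: Reaction-wheel cluster inoperative=occurs, Auxiliary gyro failed=not → at least one input occurs → occurs.
Momentum path unavailable [OR]: Upper magnetorquer lost=occurs, Left propellant valve degraded=not → at least one input occurs → occurs.
Spacecraft attitude control lost [AND]: Sensor suite inoperative=occurs, Momentum path unavailable=occurs → all inputs occur → occurs.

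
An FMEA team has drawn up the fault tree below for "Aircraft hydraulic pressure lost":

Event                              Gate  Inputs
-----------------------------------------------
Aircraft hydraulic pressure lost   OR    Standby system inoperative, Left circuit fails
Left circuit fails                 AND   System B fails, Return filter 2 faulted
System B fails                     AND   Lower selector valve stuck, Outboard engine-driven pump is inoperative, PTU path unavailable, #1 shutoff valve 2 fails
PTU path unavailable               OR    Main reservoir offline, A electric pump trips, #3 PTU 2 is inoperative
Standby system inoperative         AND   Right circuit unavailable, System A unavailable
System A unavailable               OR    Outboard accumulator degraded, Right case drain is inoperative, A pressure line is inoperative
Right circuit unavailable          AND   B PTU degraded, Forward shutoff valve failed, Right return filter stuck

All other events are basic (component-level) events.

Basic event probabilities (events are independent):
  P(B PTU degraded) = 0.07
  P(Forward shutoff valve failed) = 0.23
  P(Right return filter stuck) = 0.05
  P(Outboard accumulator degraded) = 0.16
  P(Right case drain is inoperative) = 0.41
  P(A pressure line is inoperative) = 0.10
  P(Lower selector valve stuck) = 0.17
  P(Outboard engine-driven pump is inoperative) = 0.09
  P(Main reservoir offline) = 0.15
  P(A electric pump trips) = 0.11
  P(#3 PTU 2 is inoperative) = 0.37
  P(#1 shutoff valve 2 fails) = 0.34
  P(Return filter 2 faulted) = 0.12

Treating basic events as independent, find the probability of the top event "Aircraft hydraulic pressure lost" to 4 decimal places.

P(Right circuit unavailable) [AND] = 0.07 × 0.23 × 0.05 = 0.000805
P(System A unavailable) [OR] = 1 − (1−0.16) × (1−0.41) × (1−0.10) = 0.553960
P(Standby system inoperative) [AND] = 0.000805 × 0.553960 = 0.000446
P(PTU path unavailable) [OR] = 1 − (1−0.15) × (1−0.11) × (1−0.37) = 0.523405
P(System B fails) [AND] = 0.17 × 0.09 × 0.523405 × 0.34 = 0.002723
P(Left circuit fails) [AND] = 0.002723 × 0.12 = 0.000327
P(Aircraft hydraulic pressure lost) [OR] = 1 − (1−0.000446) × (1−0.000327) = 0.000773
Rounded to 4 decimal places: P(Aircraft hydraulic pressure lost) ≈ 0.0008.

0.0008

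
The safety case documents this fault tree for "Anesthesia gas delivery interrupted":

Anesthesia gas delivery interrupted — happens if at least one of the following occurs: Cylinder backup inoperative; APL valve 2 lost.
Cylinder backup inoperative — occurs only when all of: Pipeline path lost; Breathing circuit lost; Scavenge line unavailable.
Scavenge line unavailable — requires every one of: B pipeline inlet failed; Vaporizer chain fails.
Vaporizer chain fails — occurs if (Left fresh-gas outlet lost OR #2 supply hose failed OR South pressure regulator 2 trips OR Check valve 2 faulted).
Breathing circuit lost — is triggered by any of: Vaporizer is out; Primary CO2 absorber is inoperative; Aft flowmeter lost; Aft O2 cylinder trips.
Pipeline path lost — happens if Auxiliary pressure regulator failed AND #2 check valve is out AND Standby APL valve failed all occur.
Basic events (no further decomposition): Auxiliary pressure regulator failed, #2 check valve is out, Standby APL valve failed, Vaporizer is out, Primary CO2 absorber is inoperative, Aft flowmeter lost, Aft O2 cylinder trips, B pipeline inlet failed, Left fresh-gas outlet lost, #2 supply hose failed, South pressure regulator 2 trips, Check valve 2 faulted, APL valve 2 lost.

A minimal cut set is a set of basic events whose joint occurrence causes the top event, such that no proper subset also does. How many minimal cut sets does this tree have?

17

Pipeline path lost [AND]: one cut set from each child combined → 1 × 1 × 1 = 1 cut set(s).
Breathing circuit lost [OR]: union of children's cut sets → 4 cut set(s).
Vaporizer chain fails [OR]: union of children's cut sets → 4 cut set(s).
Scavenge line unavailable [AND]: one cut set from each child combined → 1 × 4 = 4 cut set(s).
Cylinder backup inoperative [AND]: one cut set from each child combined → 1 × 4 × 4 = 16 cut set(s).
Anesthesia gas delivery interrupted [OR]: union of children's cut sets → 17 cut set(s).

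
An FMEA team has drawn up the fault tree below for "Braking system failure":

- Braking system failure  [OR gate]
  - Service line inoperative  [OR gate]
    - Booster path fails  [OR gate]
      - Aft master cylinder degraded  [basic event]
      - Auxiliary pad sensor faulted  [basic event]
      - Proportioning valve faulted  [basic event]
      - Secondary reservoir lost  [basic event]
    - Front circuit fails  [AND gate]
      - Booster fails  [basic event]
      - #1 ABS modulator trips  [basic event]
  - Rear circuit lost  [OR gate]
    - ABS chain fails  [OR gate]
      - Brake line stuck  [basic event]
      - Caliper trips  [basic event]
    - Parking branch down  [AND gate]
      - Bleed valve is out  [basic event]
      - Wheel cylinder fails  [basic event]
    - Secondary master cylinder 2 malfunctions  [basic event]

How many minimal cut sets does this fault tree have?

9

Booster path fails [OR]: union of children's cut sets → 4 cut set(s).
Front circuit fails [AND]: one cut set from each child combined → 1 × 1 = 1 cut set(s).
Service line inoperative [OR]: union of children's cut sets → 5 cut set(s).
ABS chain fails [OR]: union of children's cut sets → 2 cut set(s).
Parking branch down [AND]: one cut set from each child combined → 1 × 1 = 1 cut set(s).
Rear circuit lost [OR]: union of children's cut sets → 4 cut set(s).
Braking system failure [OR]: union of children's cut sets → 9 cut set(s).
Minimal cut sets: {Aft master cylinder degraded}; {Auxiliary pad sensor faulted}; {Proportioning valve faulted}; {Secondary reservoir lost}; {#1 ABS modulator trips, Booster fails}; {Brake line stuck}; {Caliper trips}; {Bleed valve is out, Wheel cylinder fails}; {Secondary master cylinder 2 malfunctions}.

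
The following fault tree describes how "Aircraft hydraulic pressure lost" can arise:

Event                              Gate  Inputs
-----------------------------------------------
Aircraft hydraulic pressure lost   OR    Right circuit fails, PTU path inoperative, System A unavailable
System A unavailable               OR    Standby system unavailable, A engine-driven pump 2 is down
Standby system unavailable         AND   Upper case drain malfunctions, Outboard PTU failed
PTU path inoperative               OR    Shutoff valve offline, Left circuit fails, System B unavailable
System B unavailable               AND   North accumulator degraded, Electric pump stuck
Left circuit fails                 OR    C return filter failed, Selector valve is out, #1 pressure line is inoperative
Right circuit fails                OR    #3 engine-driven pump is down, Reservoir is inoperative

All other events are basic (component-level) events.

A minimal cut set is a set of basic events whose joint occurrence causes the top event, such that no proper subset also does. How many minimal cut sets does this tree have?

Right circuit fails [OR]: union of children's cut sets → 2 cut set(s).
Left circuit fails [OR]: union of children's cut sets → 3 cut set(s).
System B unavailable [AND]: one cut set from each child combined → 1 × 1 = 1 cut set(s).
PTU path inoperative [OR]: union of children's cut sets → 5 cut set(s).
Standby system unavailable [AND]: one cut set from each child combined → 1 × 1 = 1 cut set(s).
System A unavailable [OR]: union of children's cut sets → 2 cut set(s).
Aircraft hydraulic pressure lost [OR]: union of children's cut sets → 9 cut set(s).
Minimal cut sets: {#3 engine-driven pump is down}; {Reservoir is inoperative}; {Shutoff valve offline}; {C return filter failed}; {Selector valve is out}; {#1 pressure line is inoperative}; {Electric pump stuck, North accumulator degraded}; {Outboard PTU failed, Upper case drain malfunctions}; {A engine-driven pump 2 is down}.

9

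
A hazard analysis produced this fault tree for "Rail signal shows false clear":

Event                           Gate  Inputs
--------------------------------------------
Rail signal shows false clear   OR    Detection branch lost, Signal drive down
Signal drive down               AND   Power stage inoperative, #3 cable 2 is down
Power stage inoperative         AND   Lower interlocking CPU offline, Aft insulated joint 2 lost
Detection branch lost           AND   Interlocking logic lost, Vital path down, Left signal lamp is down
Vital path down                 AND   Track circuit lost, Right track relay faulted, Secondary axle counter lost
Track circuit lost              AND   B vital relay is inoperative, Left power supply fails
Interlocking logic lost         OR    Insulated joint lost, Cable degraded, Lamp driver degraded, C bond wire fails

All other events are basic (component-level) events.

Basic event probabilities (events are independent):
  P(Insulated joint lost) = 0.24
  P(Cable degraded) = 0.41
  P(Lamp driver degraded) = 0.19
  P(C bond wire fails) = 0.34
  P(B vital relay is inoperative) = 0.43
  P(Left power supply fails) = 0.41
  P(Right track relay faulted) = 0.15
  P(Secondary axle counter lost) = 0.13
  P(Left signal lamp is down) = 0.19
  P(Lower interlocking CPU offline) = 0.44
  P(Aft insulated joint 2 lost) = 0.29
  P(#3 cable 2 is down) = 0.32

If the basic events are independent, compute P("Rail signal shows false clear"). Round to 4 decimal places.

0.0413

P(Interlocking logic lost) [OR] = 1 − (1−0.24) × (1−0.41) × (1−0.19) × (1−0.34) = 0.760285
P(Track circuit lost) [AND] = 0.43 × 0.41 = 0.176300
P(Vital path down) [AND] = 0.176300 × 0.15 × 0.13 = 0.003438
P(Detection branch lost) [AND] = 0.760285 × 0.003438 × 0.19 = 0.000497
P(Power stage inoperative) [AND] = 0.44 × 0.29 = 0.127600
P(Signal drive down) [AND] = 0.127600 × 0.32 = 0.040832
P(Rail signal shows false clear) [OR] = 1 − (1−0.000497) × (1−0.040832) = 0.041309
Rounded to 4 decimal places: P(Rail signal shows false clear) ≈ 0.0413.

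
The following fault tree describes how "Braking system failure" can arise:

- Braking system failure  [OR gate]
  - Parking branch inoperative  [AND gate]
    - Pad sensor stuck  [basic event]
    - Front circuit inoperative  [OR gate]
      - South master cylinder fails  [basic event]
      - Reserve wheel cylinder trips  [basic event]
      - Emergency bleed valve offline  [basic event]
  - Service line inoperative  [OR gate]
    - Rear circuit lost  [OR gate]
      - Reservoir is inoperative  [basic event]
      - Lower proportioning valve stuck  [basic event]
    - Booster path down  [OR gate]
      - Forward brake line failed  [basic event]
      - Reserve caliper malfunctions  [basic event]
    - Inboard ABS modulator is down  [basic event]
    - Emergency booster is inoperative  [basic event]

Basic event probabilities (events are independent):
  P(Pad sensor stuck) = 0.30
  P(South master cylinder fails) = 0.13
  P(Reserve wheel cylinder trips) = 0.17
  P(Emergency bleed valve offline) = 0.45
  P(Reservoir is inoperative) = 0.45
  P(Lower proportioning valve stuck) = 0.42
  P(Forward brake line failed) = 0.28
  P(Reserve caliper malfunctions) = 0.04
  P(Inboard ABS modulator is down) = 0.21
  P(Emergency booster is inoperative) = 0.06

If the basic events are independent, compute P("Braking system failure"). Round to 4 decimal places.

P(Front circuit inoperative) [OR] = 1 − (1−0.13) × (1−0.17) × (1−0.45) = 0.602845
P(Parking branch inoperative) [AND] = 0.30 × 0.602845 = 0.180854
P(Rear circuit lost) [OR] = 1 − (1−0.45) × (1−0.42) = 0.681000
P(Booster path down) [OR] = 1 − (1−0.28) × (1−0.04) = 0.308800
P(Service line inoperative) [OR] = 1 − (1−0.681000) × (1−0.308800) × (1−0.21) × (1−0.06) = 0.836262
P(Braking system failure) [OR] = 1 − (1−0.180854) × (1−0.836262) = 0.865875
Rounded to 4 decimal places: P(Braking system failure) ≈ 0.8659.

0.8659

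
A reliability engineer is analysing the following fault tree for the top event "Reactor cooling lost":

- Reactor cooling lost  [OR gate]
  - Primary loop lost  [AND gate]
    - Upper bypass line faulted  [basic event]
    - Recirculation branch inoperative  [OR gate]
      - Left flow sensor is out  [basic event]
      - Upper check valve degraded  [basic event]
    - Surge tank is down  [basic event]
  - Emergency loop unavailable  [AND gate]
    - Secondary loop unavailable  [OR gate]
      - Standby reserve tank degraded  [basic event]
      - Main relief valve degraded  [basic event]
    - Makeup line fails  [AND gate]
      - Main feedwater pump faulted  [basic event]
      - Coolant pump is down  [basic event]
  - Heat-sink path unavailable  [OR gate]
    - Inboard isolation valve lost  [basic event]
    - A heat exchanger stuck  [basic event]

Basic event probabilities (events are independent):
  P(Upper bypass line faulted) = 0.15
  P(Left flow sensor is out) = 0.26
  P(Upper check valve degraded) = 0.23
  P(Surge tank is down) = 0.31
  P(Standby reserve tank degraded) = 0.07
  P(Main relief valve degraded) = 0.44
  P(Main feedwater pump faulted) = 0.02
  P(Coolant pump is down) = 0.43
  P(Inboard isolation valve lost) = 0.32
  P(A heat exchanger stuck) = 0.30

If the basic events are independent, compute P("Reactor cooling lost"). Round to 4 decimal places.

P(Recirculation branch inoperative) [OR] = 1 − (1−0.26) × (1−0.23) = 0.430200
P(Primary loop lost) [AND] = 0.15 × 0.430200 × 0.31 = 0.020004
P(Secondary loop unavailable) [OR] = 1 − (1−0.07) × (1−0.44) = 0.479200
P(Makeup line fails) [AND] = 0.02 × 0.43 = 0.008600
P(Emergency loop unavailable) [AND] = 0.479200 × 0.008600 = 0.004121
P(Heat-sink path unavailable) [OR] = 1 − (1−0.32) × (1−0.30) = 0.524000
P(Reactor cooling lost) [OR] = 1 − (1−0.020004) × (1−0.004121) × (1−0.524000) = 0.535444
Rounded to 4 decimal places: P(Reactor cooling lost) ≈ 0.5354.

0.5354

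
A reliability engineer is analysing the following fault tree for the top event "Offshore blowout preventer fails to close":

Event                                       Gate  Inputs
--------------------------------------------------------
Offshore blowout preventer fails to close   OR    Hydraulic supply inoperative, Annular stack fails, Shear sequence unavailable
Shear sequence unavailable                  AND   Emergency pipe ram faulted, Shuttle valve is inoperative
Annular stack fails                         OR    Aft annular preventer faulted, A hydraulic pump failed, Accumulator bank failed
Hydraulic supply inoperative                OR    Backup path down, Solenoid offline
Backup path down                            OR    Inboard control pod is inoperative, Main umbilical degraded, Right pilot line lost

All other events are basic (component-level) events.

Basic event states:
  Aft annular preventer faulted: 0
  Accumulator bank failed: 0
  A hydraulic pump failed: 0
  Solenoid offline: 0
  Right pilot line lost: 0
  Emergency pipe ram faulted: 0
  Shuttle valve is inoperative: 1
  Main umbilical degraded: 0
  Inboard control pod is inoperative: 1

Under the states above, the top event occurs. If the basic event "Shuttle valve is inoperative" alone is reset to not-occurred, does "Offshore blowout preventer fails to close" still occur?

Yes

Counterfactual: set "Shuttle valve is inoperative" to not occurred.
Backup path down [OR]: Inboard control pod is inoperative=occurs, Main umbilical degraded=not, Right pilot line lost=not → at least one input occurs → occurs.
Hydraulic supply inoperative [OR]: Backup path down=occurs, Solenoid offline=not → at least one input occurs → occurs.
Annular stack fails [OR]: Aft annular preventer faulted=not, A hydraulic pump failed=not, Accumulator bank failed=not → no input occurs → does not occur.
Shear sequence unavailable [AND]: Emergency pipe ram faulted=not, Shuttle valve is inoperative=not → not all inputs occur → does not occur.
Offshore blowout preventer fails to close [OR]: Hydraulic supply inoperative=occurs, Annular stack fails=not, Shear sequence unavailable=not → at least one input occurs → occurs.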